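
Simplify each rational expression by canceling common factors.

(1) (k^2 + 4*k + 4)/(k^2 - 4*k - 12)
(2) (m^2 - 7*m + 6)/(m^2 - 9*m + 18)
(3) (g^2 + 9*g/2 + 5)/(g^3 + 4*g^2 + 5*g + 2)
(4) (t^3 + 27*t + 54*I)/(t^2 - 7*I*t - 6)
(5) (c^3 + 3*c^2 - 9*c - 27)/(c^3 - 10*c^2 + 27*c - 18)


(1) = (k + 2)/(k - 6)
(2) = (m - 1)/(m - 3)
(3) = (2*g + 5)/(2*g^2 + 4*g + 2)
(4) = (t^2 + 6*I*t - 9)/(t - I)
(5) = (c^2 + 6*c + 9)/(c^2 - 7*c + 6)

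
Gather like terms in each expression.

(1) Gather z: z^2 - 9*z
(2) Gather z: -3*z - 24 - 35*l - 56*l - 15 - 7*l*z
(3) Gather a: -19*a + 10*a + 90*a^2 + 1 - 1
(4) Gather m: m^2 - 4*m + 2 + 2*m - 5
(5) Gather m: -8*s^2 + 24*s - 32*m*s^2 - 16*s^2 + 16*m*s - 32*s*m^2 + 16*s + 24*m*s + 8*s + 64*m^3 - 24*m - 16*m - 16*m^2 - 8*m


(1) = z^2 - 9*z
(2) = -91*l + z*(-7*l - 3) - 39
(3) = 90*a^2 - 9*a
(4) = m^2 - 2*m - 3
(5) = 64*m^3 + m^2*(-32*s - 16) + m*(-32*s^2 + 40*s - 48) - 24*s^2 + 48*s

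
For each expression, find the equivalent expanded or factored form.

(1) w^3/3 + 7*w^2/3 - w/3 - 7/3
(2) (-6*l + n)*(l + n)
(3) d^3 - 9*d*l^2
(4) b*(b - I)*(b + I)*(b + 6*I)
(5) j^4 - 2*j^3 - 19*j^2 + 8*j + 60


(1) = (w/3 + 1/3)*(w - 1)*(w + 7)
(2) = -6*l^2 - 5*l*n + n^2
(3) = d*(d - 3*l)*(d + 3*l)
(4) = b^4 + 6*I*b^3 + b^2 + 6*I*b
(5) = (j - 5)*(j - 2)*(j + 2)*(j + 3)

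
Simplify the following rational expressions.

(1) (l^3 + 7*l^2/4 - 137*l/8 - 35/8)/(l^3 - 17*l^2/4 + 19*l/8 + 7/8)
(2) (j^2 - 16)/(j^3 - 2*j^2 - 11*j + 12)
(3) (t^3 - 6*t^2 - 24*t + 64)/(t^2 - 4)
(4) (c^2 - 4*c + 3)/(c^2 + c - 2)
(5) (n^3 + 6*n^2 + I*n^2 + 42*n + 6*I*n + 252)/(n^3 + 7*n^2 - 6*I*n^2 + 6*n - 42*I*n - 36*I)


(1) = (l + 5)/(l - 1)
(2) = (j + 4)/(j^2 + 2*j - 3)
(3) = (t^2 - 4*t - 32)/(t + 2)
(4) = (c - 3)/(c + 2)
(5) = (n + 7*I)/(n + 1)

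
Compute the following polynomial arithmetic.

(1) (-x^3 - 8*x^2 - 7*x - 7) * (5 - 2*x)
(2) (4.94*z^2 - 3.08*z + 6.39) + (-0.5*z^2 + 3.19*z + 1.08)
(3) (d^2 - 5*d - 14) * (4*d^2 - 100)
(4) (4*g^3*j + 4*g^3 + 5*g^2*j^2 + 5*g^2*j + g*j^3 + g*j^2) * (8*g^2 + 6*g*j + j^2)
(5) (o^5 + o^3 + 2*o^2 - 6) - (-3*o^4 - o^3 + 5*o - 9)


(1) = 2*x^4 + 11*x^3 - 26*x^2 - 21*x - 35
(2) = 4.44*z^2 + 0.11*z + 7.47
(3) = 4*d^4 - 20*d^3 - 156*d^2 + 500*d + 1400
(4) = 32*g^5*j + 32*g^5 + 64*g^4*j^2 + 64*g^4*j + 42*g^3*j^3 + 42*g^3*j^2 + 11*g^2*j^4 + 11*g^2*j^3 + g*j^5 + g*j^4
(5) = o^5 + 3*o^4 + 2*o^3 + 2*o^2 - 5*o + 3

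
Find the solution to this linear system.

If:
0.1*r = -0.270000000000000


Then:
r = -2.70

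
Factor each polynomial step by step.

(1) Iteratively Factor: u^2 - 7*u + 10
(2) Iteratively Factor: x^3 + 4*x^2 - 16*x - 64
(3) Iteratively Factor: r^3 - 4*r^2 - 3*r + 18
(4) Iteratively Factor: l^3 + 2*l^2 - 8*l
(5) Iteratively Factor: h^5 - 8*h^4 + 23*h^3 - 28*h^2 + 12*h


(1) = (u - 2)*(u - 5)
(2) = (x + 4)*(x^2 - 16) = (x + 4)^2*(x - 4)
(3) = (r - 3)*(r^2 - r - 6) = (r - 3)^2*(r + 2)
(4) = (l + 4)*(l^2 - 2*l) = l*(l + 4)*(l - 2)
(5) = (h - 2)*(h^4 - 6*h^3 + 11*h^2 - 6*h) = (h - 2)*(h - 1)*(h^3 - 5*h^2 + 6*h) = h*(h - 2)*(h - 1)*(h^2 - 5*h + 6) = h*(h - 2)^2*(h - 1)*(h - 3)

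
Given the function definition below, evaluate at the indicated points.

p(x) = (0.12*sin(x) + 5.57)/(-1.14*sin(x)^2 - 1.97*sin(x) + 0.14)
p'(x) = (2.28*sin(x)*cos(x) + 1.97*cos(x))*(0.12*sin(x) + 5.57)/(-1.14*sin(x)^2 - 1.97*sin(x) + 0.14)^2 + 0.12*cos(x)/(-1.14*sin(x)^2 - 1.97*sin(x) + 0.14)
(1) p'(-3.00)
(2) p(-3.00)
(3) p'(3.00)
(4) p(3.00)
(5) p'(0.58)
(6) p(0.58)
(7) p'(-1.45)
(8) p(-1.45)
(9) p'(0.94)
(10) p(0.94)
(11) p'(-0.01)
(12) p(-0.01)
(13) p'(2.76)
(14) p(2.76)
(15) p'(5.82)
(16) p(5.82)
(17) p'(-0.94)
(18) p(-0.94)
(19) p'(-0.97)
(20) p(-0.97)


(1) = -58.29
(2) = 14.05
(3) = -490.05
(4) = -34.76
(5) = 9.16
(6) = -4.40
(7) = -0.19
(8) = 5.61
(9) = 2.61
(10) = -2.58
(11) = 426.51
(12) = 34.90
(13) = -25.85
(14) = -7.47
(15) = 7.61
(16) = 6.96
(17) = 0.50
(18) = 5.54
(19) = 0.35
(20) = 5.53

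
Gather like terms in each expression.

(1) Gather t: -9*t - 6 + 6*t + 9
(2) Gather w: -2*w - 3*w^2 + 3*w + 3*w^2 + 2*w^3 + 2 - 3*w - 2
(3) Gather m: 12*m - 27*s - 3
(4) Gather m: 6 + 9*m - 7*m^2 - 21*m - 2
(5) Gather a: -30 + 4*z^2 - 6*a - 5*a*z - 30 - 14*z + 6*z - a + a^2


(1) = 3 - 3*t
(2) = 2*w^3 - 2*w
(3) = 12*m - 27*s - 3
(4) = -7*m^2 - 12*m + 4
(5) = a^2 + a*(-5*z - 7) + 4*z^2 - 8*z - 60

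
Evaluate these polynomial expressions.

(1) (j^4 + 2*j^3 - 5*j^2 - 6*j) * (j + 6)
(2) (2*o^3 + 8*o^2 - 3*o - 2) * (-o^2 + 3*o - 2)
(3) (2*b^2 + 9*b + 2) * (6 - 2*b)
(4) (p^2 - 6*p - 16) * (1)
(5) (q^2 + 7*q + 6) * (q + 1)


(1) = j^5 + 8*j^4 + 7*j^3 - 36*j^2 - 36*j
(2) = -2*o^5 - 2*o^4 + 23*o^3 - 23*o^2 + 4
(3) = -4*b^3 - 6*b^2 + 50*b + 12
(4) = p^2 - 6*p - 16
(5) = q^3 + 8*q^2 + 13*q + 6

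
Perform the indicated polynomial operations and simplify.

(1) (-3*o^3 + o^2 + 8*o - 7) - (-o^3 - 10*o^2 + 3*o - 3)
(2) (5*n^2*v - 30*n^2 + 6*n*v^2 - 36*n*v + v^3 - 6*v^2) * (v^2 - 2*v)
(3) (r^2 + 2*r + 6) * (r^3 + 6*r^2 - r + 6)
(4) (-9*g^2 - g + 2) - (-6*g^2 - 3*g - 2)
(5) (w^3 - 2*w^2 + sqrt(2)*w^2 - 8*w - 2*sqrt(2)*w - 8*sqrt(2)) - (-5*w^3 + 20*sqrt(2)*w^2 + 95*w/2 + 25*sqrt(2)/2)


(1) = -2*o^3 + 11*o^2 + 5*o - 4
(2) = 5*n^2*v^3 - 40*n^2*v^2 + 60*n^2*v + 6*n*v^4 - 48*n*v^3 + 72*n*v^2 + v^5 - 8*v^4 + 12*v^3
(3) = r^5 + 8*r^4 + 17*r^3 + 40*r^2 + 6*r + 36
(4) = -3*g^2 + 2*g + 4
(5) = 6*w^3 - 19*sqrt(2)*w^2 - 2*w^2 - 111*w/2 - 2*sqrt(2)*w - 41*sqrt(2)/2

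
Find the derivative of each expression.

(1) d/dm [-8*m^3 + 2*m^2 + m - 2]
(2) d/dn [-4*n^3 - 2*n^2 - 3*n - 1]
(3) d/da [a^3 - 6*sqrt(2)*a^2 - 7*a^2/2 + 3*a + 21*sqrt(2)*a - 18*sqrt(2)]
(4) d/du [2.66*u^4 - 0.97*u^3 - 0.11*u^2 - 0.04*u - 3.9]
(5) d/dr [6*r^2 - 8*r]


(1) = -24*m^2 + 4*m + 1
(2) = -12*n^2 - 4*n - 3
(3) = 3*a^2 - 12*sqrt(2)*a - 7*a + 3 + 21*sqrt(2)
(4) = 10.64*u^3 - 2.91*u^2 - 0.22*u - 0.04
(5) = 12*r - 8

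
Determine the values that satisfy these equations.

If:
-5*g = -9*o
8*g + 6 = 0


Then:
g = -3/4
o = -5/12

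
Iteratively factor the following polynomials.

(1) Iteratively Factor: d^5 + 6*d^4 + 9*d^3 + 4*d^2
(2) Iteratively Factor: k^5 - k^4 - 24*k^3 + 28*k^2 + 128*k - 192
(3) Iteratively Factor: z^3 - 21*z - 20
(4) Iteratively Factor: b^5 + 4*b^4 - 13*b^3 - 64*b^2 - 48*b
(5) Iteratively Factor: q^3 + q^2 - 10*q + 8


(1) = (d + 4)*(d^4 + 2*d^3 + d^2) = d*(d + 4)*(d^3 + 2*d^2 + d) = d*(d + 1)*(d + 4)*(d^2 + d) = d*(d + 1)^2*(d + 4)*(d)
(2) = (k + 4)*(k^4 - 5*k^3 - 4*k^2 + 44*k - 48) = (k - 4)*(k + 4)*(k^3 - k^2 - 8*k + 12) = (k - 4)*(k - 2)*(k + 4)*(k^2 + k - 6) = (k - 4)*(k - 2)^2*(k + 4)*(k + 3)
(3) = (z + 1)*(z^2 - z - 20) = (z - 5)*(z + 1)*(z + 4)
(4) = (b + 1)*(b^4 + 3*b^3 - 16*b^2 - 48*b) = b*(b + 1)*(b^3 + 3*b^2 - 16*b - 48) = b*(b - 4)*(b + 1)*(b^2 + 7*b + 12) = b*(b - 4)*(b + 1)*(b + 3)*(b + 4)
(5) = (q - 2)*(q^2 + 3*q - 4) = (q - 2)*(q - 1)*(q + 4)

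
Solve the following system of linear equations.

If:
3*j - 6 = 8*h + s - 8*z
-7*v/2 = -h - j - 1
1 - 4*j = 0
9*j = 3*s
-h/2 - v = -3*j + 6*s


Then:
h = -115/22
j = 1/4
s = 3/4
v = -25/22
z = -197/44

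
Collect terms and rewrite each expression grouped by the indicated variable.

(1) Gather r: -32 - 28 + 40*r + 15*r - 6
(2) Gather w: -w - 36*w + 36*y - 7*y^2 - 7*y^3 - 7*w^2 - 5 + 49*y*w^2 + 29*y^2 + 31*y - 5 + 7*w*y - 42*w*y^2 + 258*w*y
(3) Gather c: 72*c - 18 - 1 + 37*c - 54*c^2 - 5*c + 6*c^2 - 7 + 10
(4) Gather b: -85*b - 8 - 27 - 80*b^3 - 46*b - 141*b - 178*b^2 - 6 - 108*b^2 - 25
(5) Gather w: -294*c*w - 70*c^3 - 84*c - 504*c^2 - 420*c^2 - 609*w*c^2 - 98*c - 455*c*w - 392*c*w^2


(1) = 55*r - 66
(2) = w^2*(49*y - 7) + w*(-42*y^2 + 265*y - 37) - 7*y^3 + 22*y^2 + 67*y - 10
(3) = -48*c^2 + 104*c - 16
(4) = -80*b^3 - 286*b^2 - 272*b - 66
(5) = -70*c^3 - 924*c^2 - 392*c*w^2 - 182*c + w*(-609*c^2 - 749*c)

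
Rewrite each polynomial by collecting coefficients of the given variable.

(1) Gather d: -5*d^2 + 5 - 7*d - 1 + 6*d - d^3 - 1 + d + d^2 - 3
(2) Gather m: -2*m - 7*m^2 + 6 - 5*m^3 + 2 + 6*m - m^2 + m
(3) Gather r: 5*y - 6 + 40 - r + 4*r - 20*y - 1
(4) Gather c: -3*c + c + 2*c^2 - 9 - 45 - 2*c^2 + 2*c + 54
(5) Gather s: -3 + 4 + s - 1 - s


(1) = -d^3 - 4*d^2
(2) = -5*m^3 - 8*m^2 + 5*m + 8
(3) = 3*r - 15*y + 33
(4) = 0
(5) = 0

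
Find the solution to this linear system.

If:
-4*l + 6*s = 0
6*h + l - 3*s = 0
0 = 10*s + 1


Then:
h = -1/40
l = -3/20
s = -1/10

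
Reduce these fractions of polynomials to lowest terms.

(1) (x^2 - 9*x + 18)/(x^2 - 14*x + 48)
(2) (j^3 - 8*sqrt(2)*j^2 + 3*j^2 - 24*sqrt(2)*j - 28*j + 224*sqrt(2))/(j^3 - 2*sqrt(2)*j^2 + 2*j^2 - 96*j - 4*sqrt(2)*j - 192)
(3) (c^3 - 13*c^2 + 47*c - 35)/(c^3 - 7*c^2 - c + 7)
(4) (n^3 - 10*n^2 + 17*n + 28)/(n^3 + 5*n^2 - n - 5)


(1) = (x - 3)/(x - 8)
(2) = (j^2 + 3*j - 28)/(j^2 + j*(2 + 6*sqrt(2)) + 12*sqrt(2))
(3) = (c - 5)/(c + 1)
(4) = (n^2 - 11*n + 28)/(n^2 + 4*n - 5)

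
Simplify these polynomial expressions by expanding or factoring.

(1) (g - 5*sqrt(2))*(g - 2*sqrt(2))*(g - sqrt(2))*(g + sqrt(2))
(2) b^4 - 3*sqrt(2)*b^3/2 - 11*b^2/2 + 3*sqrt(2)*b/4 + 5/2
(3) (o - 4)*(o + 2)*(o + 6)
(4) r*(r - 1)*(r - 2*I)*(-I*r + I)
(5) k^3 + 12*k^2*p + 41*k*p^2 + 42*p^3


(1) = g^4 - 7*sqrt(2)*g^3 + 18*g^2 + 14*sqrt(2)*g - 40
(2) = (b - 5*sqrt(2)/2)*(b - sqrt(2)/2)*(b + sqrt(2)/2)*(b + sqrt(2))
(3) = o^3 + 4*o^2 - 20*o - 48
(4) = -I*r^4 - 2*r^3 + 2*I*r^3 + 4*r^2 - I*r^2 - 2*r
(5) = (k + 2*p)*(k + 3*p)*(k + 7*p)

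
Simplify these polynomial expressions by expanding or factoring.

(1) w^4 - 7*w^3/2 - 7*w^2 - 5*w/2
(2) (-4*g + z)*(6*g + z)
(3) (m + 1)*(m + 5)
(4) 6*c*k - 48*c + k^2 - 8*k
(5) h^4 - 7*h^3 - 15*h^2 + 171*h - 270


(1) = w*(w - 5)*(w + 1/2)*(w + 1)
(2) = -24*g^2 + 2*g*z + z^2
(3) = m^2 + 6*m + 5
(4) = (6*c + k)*(k - 8)
(5) = (h - 6)*(h - 3)^2*(h + 5)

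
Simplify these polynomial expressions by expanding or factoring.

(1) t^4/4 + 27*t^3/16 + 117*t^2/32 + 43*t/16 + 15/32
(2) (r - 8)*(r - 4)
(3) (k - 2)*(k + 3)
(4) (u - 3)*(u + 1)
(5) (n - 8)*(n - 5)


(1) = (t/4 + 1/4)*(t + 1/4)*(t + 5/2)*(t + 3)
(2) = r^2 - 12*r + 32
(3) = k^2 + k - 6
(4) = u^2 - 2*u - 3
(5) = n^2 - 13*n + 40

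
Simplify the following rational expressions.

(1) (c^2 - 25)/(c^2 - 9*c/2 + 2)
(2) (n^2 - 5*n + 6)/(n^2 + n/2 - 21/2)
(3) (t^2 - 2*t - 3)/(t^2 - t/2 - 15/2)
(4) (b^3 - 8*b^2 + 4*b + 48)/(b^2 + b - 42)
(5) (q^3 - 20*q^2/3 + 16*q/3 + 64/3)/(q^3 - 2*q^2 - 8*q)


(1) = (2*c^2 - 50)/(2*c^2 - 9*c + 4)
(2) = (2*n - 4)/(2*n + 7)
(3) = (2*t + 2)/(2*t + 5)
(4) = (b^2 - 2*b - 8)/(b + 7)
(5) = (3*q^2 - 8*q - 16)/(3*q^2 + 6*q)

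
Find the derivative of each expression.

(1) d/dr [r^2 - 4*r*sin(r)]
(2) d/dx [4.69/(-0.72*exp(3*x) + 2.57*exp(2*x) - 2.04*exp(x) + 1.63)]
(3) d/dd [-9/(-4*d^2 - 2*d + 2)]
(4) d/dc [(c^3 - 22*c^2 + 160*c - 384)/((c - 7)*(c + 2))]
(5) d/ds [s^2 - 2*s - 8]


(1) = -4*r*cos(r) + 2*r - 4*sin(r)
(2) = (10.1304*exp(2*x) - 24.1066*exp(x) + 9.5676)*exp(x)/(0.72*exp(3*x) - 2.57*exp(2*x) + 2.04*exp(x) - 1.63)^2
(3) = 9*(-4*d - 1)/(2*(2*d^2 + d - 1)^2)
(4) = (c^4 - 10*c^3 - 92*c^2 + 1384*c - 4160)/(c^4 - 10*c^3 - 3*c^2 + 140*c + 196)
(5) = 2*s - 2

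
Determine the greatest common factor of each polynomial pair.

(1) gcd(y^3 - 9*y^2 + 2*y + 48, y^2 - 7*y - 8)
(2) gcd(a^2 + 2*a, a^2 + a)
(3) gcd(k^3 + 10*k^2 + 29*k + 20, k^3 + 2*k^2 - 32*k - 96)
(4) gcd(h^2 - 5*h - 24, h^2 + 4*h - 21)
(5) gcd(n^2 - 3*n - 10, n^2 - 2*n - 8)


(1) = gcd((y - 8)*(y - 3)*(y + 2), (y - 8)*(y + 1)) = y - 8
(2) = a
(3) = gcd((k + 1)*(k + 4)*(k + 5), (k - 6)*(k + 4)^2) = k + 4
(4) = gcd((h - 8)*(h + 3), (h - 3)*(h + 7)) = 1
(5) = n + 2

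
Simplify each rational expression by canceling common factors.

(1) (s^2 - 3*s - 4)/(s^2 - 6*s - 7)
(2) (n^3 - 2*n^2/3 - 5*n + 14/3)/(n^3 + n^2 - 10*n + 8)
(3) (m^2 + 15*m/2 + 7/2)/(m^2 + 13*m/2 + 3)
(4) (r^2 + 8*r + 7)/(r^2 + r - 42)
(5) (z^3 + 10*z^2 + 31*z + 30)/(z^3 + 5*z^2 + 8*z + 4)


(1) = (s - 4)/(s - 7)
(2) = (3*n + 7)/(3*n + 12)
(3) = (m + 7)/(m + 6)
(4) = (r + 1)/(r - 6)
(5) = (z^2 + 8*z + 15)/(z^2 + 3*z + 2)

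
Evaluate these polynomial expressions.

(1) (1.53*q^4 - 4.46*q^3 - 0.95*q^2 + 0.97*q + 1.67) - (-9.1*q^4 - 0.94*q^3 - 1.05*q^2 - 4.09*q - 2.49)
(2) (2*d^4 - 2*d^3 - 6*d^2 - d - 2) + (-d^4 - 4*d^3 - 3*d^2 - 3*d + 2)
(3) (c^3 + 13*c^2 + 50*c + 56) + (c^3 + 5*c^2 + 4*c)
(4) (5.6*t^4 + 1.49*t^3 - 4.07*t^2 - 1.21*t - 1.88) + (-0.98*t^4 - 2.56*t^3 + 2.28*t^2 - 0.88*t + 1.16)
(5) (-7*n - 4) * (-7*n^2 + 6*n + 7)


(1) = 10.63*q^4 - 3.52*q^3 + 0.1*q^2 + 5.06*q + 4.16
(2) = d^4 - 6*d^3 - 9*d^2 - 4*d
(3) = 2*c^3 + 18*c^2 + 54*c + 56
(4) = 4.62*t^4 - 1.07*t^3 - 1.79*t^2 - 2.09*t - 0.72
(5) = 49*n^3 - 14*n^2 - 73*n - 28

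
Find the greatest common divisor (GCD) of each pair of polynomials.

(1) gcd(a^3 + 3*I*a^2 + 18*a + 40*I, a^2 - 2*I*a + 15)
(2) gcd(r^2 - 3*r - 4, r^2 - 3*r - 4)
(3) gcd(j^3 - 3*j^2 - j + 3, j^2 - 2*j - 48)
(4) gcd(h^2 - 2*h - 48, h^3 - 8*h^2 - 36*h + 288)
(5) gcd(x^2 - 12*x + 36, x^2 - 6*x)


(1) = gcd((a - 4*I)*(a + 2*I)*(a + 5*I), (a - 5*I)*(a + 3*I)) = 1
(2) = r^2 - 3*r - 4
(3) = 1
(4) = h^2 - 2*h - 48
(5) = gcd((x - 6)^2, x*(x - 6)) = x - 6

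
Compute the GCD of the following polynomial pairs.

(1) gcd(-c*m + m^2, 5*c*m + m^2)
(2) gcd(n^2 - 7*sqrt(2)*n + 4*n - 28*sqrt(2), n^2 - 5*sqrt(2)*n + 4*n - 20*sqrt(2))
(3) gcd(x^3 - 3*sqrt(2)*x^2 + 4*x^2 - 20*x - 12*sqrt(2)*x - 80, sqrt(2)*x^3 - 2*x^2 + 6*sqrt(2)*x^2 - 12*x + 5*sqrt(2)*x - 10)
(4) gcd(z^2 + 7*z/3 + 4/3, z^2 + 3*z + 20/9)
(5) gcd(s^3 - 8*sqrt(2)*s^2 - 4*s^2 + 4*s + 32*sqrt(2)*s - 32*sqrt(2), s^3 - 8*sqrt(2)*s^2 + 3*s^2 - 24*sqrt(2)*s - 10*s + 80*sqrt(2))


(1) = m
(2) = n + 4
(3) = gcd((x + 4)*(x - 5*sqrt(2))*(x + 2*sqrt(2)), (x + 5)*(x - sqrt(2))*(sqrt(2)*x + sqrt(2))) = 1
(4) = gcd((z + 1)*(z + 4/3), (z + 4/3)*(z + 5/3)) = z + 4/3
(5) = s^2 + s*(-8*sqrt(2) - 2) + 16*sqrt(2)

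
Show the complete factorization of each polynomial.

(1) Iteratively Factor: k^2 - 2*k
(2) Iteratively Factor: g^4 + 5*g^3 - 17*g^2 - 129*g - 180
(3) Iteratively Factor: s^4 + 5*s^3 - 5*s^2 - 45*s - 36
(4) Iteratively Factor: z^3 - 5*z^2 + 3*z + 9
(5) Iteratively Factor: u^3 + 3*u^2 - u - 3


(1) = (k - 2)*(k)
(2) = (g + 4)*(g^3 + g^2 - 21*g - 45) = (g - 5)*(g + 4)*(g^2 + 6*g + 9) = (g - 5)*(g + 3)*(g + 4)*(g + 3)
(3) = (s + 4)*(s^3 + s^2 - 9*s - 9) = (s + 3)*(s + 4)*(s^2 - 2*s - 3) = (s + 1)*(s + 3)*(s + 4)*(s - 3)
(4) = (z + 1)*(z^2 - 6*z + 9) = (z - 3)*(z + 1)*(z - 3)
(5) = (u + 3)*(u^2 - 1) = (u - 1)*(u + 3)*(u + 1)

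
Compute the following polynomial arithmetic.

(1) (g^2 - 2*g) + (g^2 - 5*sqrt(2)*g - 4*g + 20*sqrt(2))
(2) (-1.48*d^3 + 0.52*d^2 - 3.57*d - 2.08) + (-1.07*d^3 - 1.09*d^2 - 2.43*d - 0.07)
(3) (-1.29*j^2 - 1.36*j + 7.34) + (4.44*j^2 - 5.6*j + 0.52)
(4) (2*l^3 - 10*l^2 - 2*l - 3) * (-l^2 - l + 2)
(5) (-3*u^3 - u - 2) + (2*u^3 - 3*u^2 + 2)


(1) = 2*g^2 - 5*sqrt(2)*g - 6*g + 20*sqrt(2)
(2) = -2.55*d^3 - 0.57*d^2 - 6.0*d - 2.15
(3) = 3.15*j^2 - 6.96*j + 7.86
(4) = -2*l^5 + 8*l^4 + 16*l^3 - 15*l^2 - l - 6
(5) = -u^3 - 3*u^2 - u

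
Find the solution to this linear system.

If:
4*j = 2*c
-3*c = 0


Then:
c = 0
j = 0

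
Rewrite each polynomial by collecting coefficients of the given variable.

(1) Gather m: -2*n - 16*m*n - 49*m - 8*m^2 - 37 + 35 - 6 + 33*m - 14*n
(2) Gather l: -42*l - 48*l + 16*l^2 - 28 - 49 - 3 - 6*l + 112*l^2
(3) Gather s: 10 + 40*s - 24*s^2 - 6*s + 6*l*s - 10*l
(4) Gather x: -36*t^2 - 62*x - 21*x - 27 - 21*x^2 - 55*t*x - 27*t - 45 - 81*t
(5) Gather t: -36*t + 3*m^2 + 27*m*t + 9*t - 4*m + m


(1) = -8*m^2 + m*(-16*n - 16) - 16*n - 8
(2) = 128*l^2 - 96*l - 80
(3) = -10*l - 24*s^2 + s*(6*l + 34) + 10
(4) = -36*t^2 - 108*t - 21*x^2 + x*(-55*t - 83) - 72
(5) = 3*m^2 - 3*m + t*(27*m - 27)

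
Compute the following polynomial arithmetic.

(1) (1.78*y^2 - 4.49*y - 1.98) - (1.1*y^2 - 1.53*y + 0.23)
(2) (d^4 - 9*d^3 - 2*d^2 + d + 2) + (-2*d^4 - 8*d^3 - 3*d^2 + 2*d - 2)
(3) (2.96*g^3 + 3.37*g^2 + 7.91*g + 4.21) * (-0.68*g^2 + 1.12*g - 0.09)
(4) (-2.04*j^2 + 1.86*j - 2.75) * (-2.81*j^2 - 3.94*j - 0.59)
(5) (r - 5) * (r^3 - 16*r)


(1) = 0.68*y^2 - 2.96*y - 2.21
(2) = -d^4 - 17*d^3 - 5*d^2 + 3*d
(3) = -2.0128*g^5 + 1.0236*g^4 - 1.8708*g^3 + 5.6931*g^2 + 4.0033*g - 0.3789
(4) = 5.7324*j^4 + 2.811*j^3 + 1.6027*j^2 + 9.7376*j + 1.6225
(5) = r^4 - 5*r^3 - 16*r^2 + 80*r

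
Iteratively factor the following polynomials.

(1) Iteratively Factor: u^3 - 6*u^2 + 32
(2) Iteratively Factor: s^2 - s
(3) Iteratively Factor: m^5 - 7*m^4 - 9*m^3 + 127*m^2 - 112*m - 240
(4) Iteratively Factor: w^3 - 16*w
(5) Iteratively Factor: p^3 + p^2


(1) = (u - 4)*(u^2 - 2*u - 8) = (u - 4)*(u + 2)*(u - 4)
(2) = (s - 1)*(s)
(3) = (m - 4)*(m^4 - 3*m^3 - 21*m^2 + 43*m + 60) = (m - 4)*(m - 3)*(m^3 - 21*m - 20) = (m - 4)*(m - 3)*(m + 4)*(m^2 - 4*m - 5) = (m - 4)*(m - 3)*(m + 1)*(m + 4)*(m - 5)
(4) = (w)*(w^2 - 16) = w*(w + 4)*(w - 4)
(5) = (p)*(p^2 + p) = p*(p + 1)*(p)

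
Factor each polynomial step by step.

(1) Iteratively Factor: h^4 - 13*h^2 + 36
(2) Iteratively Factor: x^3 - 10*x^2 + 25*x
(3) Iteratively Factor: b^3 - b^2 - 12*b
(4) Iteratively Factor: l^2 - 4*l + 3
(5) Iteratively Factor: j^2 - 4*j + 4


(1) = (h + 3)*(h^3 - 3*h^2 - 4*h + 12) = (h - 3)*(h + 3)*(h^2 - 4) = (h - 3)*(h + 2)*(h + 3)*(h - 2)
(2) = (x)*(x^2 - 10*x + 25) = x*(x - 5)*(x - 5)
(3) = (b + 3)*(b^2 - 4*b) = (b - 4)*(b + 3)*(b)
(4) = (l - 1)*(l - 3)
(5) = (j - 2)*(j - 2)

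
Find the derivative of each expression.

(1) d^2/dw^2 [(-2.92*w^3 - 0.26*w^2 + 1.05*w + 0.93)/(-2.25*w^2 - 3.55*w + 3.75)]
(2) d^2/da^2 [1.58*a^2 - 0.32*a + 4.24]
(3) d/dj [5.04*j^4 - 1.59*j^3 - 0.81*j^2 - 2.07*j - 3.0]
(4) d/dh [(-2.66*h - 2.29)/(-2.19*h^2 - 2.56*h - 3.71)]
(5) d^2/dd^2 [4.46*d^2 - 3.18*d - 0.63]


(1) = (108.08885*w^3 - 248.32125*w^2 + 148.6485*w - 59.77815)/(11.390625*w^6 + 53.915625*w^5 + 28.11375*w^4 - 134.979875*w^3 - 46.85625*w^2 + 149.765625*w - 52.734375)
(2) = 3.16000000000000
(3) = 20.16*j^3 - 4.77*j^2 - 1.62*j - 2.07
(4) = (-5.8254*h^2 - 10.0302*h + 4.0062)/(4.7961*h^4 + 11.2128*h^3 + 22.8034*h^2 + 18.9952*h + 13.7641)
(5) = 8.92000000000000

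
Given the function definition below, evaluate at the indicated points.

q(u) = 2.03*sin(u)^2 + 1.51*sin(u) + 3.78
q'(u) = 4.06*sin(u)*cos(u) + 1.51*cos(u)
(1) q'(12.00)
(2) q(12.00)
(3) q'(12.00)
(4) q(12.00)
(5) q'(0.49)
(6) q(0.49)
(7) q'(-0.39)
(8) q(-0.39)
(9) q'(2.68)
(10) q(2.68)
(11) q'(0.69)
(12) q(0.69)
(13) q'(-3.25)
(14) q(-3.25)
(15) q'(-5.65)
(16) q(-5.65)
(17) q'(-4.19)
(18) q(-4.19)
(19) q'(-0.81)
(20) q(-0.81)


(1) = -0.56
(2) = 3.55
(3) = -0.56
(4) = 3.55
(5) = 3.02
(6) = 4.94
(7) = -0.03
(8) = 3.50
(9) = -2.97
(10) = 4.86
(11) = 3.16
(12) = 5.56
(13) = -1.94
(14) = 3.97
(15) = 3.15
(16) = 5.38
(17) = -2.51
(18) = 6.61
(19) = -0.99
(20) = 3.75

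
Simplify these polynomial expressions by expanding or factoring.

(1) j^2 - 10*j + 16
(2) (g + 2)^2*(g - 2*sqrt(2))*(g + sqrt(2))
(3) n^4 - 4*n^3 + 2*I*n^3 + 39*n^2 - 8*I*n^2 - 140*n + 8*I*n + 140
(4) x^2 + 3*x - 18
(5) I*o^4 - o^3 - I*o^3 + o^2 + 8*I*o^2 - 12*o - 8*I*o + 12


(1) = (j - 8)*(j - 2)
(2) = g^4 - sqrt(2)*g^3 + 4*g^3 - 4*sqrt(2)*g^2 - 16*g - 4*sqrt(2)*g - 16
(3) = (n - 2)^2*(n - 5*I)*(n + 7*I)
(4) = (x - 3)*(x + 6)
(5) = (o - 3*I)*(o + 2*I)^2*(I*o - I)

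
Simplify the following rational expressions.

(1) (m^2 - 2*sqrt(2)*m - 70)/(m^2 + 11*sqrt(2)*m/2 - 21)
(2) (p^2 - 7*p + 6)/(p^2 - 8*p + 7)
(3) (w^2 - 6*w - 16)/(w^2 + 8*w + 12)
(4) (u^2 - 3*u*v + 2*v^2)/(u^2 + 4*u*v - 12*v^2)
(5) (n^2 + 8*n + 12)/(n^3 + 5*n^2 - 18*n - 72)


(1) = (2*m^2 - 4*sqrt(2)*m - 140)/(2*m^2 + 11*sqrt(2)*m - 42)
(2) = (p - 6)/(p - 7)
(3) = (w - 8)/(w + 6)
(4) = (u - v)/(u + 6*v)
(5) = (n + 2)/(n^2 - n - 12)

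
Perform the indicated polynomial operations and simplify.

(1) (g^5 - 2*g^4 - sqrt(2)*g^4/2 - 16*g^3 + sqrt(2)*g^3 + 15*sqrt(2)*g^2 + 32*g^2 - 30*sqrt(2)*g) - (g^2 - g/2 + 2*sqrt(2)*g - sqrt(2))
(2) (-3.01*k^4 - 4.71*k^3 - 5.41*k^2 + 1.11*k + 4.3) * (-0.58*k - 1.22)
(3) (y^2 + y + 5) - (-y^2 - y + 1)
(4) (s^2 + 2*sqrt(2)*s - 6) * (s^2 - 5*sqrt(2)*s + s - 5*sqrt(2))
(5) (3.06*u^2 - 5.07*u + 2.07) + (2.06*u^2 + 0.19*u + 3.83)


(1) = g^5 - 2*g^4 - sqrt(2)*g^4/2 - 16*g^3 + sqrt(2)*g^3 + 15*sqrt(2)*g^2 + 31*g^2 - 32*sqrt(2)*g + g/2 + sqrt(2)
(2) = 1.7458*k^5 + 6.404*k^4 + 8.884*k^3 + 5.9564*k^2 - 3.8482*k - 5.246
(3) = 2*y^2 + 2*y + 4
(4) = s^4 - 3*sqrt(2)*s^3 + s^3 - 26*s^2 - 3*sqrt(2)*s^2 - 26*s + 30*sqrt(2)*s + 30*sqrt(2)
(5) = 5.12*u^2 - 4.88*u + 5.9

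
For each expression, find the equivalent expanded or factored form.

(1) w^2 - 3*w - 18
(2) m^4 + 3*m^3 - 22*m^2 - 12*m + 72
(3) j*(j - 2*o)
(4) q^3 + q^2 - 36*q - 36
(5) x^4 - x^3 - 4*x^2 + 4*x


(1) = (w - 6)*(w + 3)
(2) = (m - 3)*(m - 2)*(m + 2)*(m + 6)
(3) = j^2 - 2*j*o
(4) = (q - 6)*(q + 1)*(q + 6)
(5) = x*(x - 2)*(x - 1)*(x + 2)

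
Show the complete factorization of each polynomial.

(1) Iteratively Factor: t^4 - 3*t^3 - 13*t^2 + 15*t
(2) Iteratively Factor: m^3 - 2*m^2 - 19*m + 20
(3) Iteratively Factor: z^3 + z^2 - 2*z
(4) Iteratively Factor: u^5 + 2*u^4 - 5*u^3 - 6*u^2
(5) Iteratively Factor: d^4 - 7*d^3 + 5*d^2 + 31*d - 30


(1) = (t - 5)*(t^3 + 2*t^2 - 3*t) = (t - 5)*(t + 3)*(t^2 - t) = (t - 5)*(t - 1)*(t + 3)*(t)
(2) = (m - 1)*(m^2 - m - 20) = (m - 1)*(m + 4)*(m - 5)
(3) = (z)*(z^2 + z - 2) = z*(z + 2)*(z - 1)
(4) = (u + 3)*(u^4 - u^3 - 2*u^2) = (u - 2)*(u + 3)*(u^3 + u^2) = u*(u - 2)*(u + 3)*(u^2 + u) = u^2*(u - 2)*(u + 3)*(u + 1)
(5) = (d - 3)*(d^3 - 4*d^2 - 7*d + 10) = (d - 3)*(d + 2)*(d^2 - 6*d + 5) = (d - 5)*(d - 3)*(d + 2)*(d - 1)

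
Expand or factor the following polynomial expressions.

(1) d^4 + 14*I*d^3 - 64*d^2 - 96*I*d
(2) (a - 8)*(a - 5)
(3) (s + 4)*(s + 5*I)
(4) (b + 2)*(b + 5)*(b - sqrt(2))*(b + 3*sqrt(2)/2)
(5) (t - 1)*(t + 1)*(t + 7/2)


(1) = d*(d + 4*I)^2*(d + 6*I)
(2) = a^2 - 13*a + 40
(3) = s^2 + 4*s + 5*I*s + 20*I
(4) = b^4 + sqrt(2)*b^3/2 + 7*b^3 + 7*sqrt(2)*b^2/2 + 7*b^2 - 21*b + 5*sqrt(2)*b - 30
(5) = t^3 + 7*t^2/2 - t - 7/2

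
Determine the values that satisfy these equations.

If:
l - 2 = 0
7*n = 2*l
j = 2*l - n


Then:
j = 24/7
l = 2
n = 4/7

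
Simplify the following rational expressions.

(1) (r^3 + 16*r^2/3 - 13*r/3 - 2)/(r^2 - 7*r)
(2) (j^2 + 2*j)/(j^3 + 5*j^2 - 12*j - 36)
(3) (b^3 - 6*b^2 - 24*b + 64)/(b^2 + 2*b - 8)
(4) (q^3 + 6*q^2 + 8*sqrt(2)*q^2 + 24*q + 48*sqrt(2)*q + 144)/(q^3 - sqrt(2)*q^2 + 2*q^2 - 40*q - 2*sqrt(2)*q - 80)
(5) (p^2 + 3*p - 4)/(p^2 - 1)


(1) = (3*r^3 + 16*r^2 - 13*r - 6)/(3*r^2 - 21*r)
(2) = j/(j^2 + 3*j - 18)
(3) = b - 8
(4) = (q^3 + q^2*(6 + 8*sqrt(2)) + q*(24 + 48*sqrt(2)) + 144)/(q^3 + q^2*(2 - sqrt(2)) + q*(-40 - 2*sqrt(2)) - 80)
(5) = (p + 4)/(p + 1)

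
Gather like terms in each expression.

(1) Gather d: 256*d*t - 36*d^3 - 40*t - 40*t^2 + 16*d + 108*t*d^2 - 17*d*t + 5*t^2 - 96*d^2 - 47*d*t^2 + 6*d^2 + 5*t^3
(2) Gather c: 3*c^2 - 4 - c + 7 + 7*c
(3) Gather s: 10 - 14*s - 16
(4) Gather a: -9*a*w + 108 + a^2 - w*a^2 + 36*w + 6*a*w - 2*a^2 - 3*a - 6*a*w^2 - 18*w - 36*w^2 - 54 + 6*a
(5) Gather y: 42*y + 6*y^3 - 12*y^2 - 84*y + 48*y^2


(1) = -36*d^3 + d^2*(108*t - 90) + d*(-47*t^2 + 239*t + 16) + 5*t^3 - 35*t^2 - 40*t
(2) = 3*c^2 + 6*c + 3
(3) = -14*s - 6
(4) = a^2*(-w - 1) + a*(-6*w^2 - 3*w + 3) - 36*w^2 + 18*w + 54
(5) = 6*y^3 + 36*y^2 - 42*y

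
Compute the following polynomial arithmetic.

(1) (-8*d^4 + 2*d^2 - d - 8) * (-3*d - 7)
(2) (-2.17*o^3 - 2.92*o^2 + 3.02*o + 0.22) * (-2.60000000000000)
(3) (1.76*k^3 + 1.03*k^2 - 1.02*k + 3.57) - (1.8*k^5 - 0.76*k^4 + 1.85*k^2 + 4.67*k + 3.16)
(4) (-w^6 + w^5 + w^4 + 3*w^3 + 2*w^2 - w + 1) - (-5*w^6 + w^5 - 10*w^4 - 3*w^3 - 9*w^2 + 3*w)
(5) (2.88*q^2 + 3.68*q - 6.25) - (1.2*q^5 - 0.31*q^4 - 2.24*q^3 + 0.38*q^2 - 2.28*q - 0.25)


(1) = 24*d^5 + 56*d^4 - 6*d^3 - 11*d^2 + 31*d + 56
(2) = 5.642*o^3 + 7.592*o^2 - 7.852*o - 0.572
(3) = -1.8*k^5 + 0.76*k^4 + 1.76*k^3 - 0.82*k^2 - 5.69*k + 0.41
(4) = 4*w^6 + 11*w^4 + 6*w^3 + 11*w^2 - 4*w + 1
(5) = -1.2*q^5 + 0.31*q^4 + 2.24*q^3 + 2.5*q^2 + 5.96*q - 6.0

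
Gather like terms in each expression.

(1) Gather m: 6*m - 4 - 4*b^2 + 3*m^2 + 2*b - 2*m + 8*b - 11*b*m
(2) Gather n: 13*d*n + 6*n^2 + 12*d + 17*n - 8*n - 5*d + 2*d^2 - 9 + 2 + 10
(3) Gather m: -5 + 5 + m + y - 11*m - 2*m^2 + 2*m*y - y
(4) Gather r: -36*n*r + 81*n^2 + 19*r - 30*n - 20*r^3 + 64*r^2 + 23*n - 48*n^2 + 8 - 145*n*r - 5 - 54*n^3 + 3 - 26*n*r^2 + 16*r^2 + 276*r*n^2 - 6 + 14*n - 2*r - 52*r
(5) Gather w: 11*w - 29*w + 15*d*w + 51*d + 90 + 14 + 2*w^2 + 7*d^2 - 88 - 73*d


(1) = -4*b^2 + 10*b + 3*m^2 + m*(4 - 11*b) - 4
(2) = 2*d^2 + 7*d + 6*n^2 + n*(13*d + 9) + 3
(3) = -2*m^2 + m*(2*y - 10)
(4) = -54*n^3 + 33*n^2 + 7*n - 20*r^3 + r^2*(80 - 26*n) + r*(276*n^2 - 181*n - 35)
(5) = 7*d^2 - 22*d + 2*w^2 + w*(15*d - 18) + 16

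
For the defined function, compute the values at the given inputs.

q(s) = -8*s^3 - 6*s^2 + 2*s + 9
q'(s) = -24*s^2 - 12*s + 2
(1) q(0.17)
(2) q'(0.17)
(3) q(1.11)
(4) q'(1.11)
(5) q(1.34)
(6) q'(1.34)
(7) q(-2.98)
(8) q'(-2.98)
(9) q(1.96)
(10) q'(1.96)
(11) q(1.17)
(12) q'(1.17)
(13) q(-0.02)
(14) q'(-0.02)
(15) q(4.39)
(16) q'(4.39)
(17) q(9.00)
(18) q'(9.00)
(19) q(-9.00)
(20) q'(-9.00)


(1) = 9.13
(2) = -0.73
(3) = -7.11
(4) = -40.89
(5) = -18.34
(6) = -57.17
(7) = 161.47
(8) = -175.37
(9) = -70.37
(10) = -113.72
(11) = -9.69
(12) = -44.89
(13) = 8.96
(14) = 2.23
(15) = -774.69
(16) = -513.21
(17) = -6291.00
(18) = -2050.00
(19) = 5337.00
(20) = -1834.00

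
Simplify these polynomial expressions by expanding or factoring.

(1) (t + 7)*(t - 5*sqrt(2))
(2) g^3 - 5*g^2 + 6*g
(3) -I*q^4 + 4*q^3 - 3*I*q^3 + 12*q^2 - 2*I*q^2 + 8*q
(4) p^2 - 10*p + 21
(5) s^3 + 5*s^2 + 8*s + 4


(1) = t^2 - 5*sqrt(2)*t + 7*t - 35*sqrt(2)
(2) = g*(g - 3)*(g - 2)
(3) = q*(q + 2)*(q + 4*I)*(-I*q - I)
(4) = (p - 7)*(p - 3)
(5) = (s + 1)*(s + 2)^2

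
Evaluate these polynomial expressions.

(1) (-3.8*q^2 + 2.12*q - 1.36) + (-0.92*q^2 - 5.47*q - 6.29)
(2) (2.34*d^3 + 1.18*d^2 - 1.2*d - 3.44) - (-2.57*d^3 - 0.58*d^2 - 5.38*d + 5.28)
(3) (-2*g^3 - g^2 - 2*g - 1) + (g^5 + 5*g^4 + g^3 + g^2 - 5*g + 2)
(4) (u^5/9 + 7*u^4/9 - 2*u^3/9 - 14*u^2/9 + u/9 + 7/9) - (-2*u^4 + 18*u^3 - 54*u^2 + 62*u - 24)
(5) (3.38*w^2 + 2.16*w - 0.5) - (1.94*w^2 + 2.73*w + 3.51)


(1) = -4.72*q^2 - 3.35*q - 7.65
(2) = 4.91*d^3 + 1.76*d^2 + 4.18*d - 8.72
(3) = g^5 + 5*g^4 - g^3 - 7*g + 1
(4) = u^5/9 + 25*u^4/9 - 164*u^3/9 + 472*u^2/9 - 557*u/9 + 223/9
(5) = 1.44*w^2 - 0.57*w - 4.01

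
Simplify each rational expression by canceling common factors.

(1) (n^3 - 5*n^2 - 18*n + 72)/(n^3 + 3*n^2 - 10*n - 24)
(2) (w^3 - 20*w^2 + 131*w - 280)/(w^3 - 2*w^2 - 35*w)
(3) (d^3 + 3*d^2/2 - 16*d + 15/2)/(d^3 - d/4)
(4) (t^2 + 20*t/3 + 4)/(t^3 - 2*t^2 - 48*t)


(1) = (n - 6)/(n + 2)
(2) = (w^2 - 13*w + 40)/(w^2 + 5*w)
(3) = (2*d^2 + 4*d - 30)/(2*d^2 + d)
(4) = (3*t + 2)/(3*t^2 - 24*t)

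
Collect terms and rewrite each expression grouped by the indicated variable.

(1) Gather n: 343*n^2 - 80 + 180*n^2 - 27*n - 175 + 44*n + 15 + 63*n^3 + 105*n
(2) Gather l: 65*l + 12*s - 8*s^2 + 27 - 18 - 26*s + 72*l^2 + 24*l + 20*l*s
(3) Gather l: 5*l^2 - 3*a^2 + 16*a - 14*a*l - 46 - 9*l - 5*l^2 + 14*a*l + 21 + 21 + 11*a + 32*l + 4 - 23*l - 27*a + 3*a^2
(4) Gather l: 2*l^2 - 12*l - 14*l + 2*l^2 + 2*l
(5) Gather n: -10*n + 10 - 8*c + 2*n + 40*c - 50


(1) = 63*n^3 + 523*n^2 + 122*n - 240
(2) = 72*l^2 + l*(20*s + 89) - 8*s^2 - 14*s + 9
(3) = 0
(4) = 4*l^2 - 24*l
(5) = 32*c - 8*n - 40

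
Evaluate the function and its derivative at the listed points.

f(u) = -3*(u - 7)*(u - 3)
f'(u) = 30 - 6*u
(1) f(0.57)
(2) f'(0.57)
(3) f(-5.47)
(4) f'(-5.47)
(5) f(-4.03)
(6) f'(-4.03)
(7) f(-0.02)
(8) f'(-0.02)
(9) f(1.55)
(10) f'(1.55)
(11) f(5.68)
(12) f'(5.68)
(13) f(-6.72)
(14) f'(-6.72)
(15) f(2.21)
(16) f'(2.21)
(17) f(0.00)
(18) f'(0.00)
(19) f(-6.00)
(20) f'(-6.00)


(1) = -46.87
(2) = 26.58
(3) = -316.86
(4) = 62.82
(5) = -232.62
(6) = 54.18
(7) = -63.60
(8) = 30.12
(9) = -23.71
(10) = 20.70
(11) = 10.61
(12) = -4.08
(13) = -400.08
(14) = 70.32
(15) = -11.35
(16) = 16.74
(17) = -63.00
(18) = 30.00
(19) = -351.00
(20) = 66.00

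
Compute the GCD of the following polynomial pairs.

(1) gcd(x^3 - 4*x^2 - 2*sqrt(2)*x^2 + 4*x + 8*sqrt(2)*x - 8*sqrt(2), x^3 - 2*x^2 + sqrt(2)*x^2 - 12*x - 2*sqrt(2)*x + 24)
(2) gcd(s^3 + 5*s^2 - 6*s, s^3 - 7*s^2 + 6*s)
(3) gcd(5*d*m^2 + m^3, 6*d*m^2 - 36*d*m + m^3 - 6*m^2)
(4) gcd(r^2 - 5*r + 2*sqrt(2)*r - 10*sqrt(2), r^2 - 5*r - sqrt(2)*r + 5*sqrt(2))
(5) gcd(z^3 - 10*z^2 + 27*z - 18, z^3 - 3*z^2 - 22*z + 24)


(1) = gcd((x - 2)^2*(x - 2*sqrt(2)), (x - 2)*(x - 2*sqrt(2))*(x + 3*sqrt(2))) = x^2 + x*(-2*sqrt(2) - 2) + 4*sqrt(2)
(2) = s^2 - s
(3) = m
(4) = r - 5
(5) = z^2 - 7*z + 6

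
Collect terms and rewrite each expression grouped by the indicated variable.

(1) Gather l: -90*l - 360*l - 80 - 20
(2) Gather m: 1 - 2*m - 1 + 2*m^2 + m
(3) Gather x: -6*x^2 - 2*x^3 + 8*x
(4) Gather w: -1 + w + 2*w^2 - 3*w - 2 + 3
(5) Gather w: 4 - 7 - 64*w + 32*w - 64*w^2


(1) = -450*l - 100
(2) = 2*m^2 - m
(3) = -2*x^3 - 6*x^2 + 8*x
(4) = 2*w^2 - 2*w
(5) = -64*w^2 - 32*w - 3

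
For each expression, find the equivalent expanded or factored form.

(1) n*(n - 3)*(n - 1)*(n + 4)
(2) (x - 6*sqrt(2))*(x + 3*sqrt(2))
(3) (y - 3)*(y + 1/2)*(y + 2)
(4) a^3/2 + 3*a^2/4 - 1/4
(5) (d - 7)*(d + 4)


(1) = n^4 - 13*n^2 + 12*n
(2) = x^2 - 3*sqrt(2)*x - 36
(3) = y^3 - y^2/2 - 13*y/2 - 3
(4) = (a/2 + 1/2)*(a - 1/2)*(a + 1)
(5) = d^2 - 3*d - 28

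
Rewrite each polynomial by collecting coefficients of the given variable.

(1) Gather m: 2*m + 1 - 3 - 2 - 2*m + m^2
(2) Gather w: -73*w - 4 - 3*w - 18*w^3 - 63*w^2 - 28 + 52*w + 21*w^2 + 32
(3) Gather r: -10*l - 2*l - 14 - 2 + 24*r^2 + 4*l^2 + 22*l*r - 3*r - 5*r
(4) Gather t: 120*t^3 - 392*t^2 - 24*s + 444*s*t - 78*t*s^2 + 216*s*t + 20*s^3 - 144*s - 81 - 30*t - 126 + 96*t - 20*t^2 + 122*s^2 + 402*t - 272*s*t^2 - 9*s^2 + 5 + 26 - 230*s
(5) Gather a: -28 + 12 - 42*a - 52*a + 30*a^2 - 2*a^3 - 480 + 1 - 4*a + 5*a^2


(1) = m^2 - 4
(2) = -18*w^3 - 42*w^2 - 24*w
(3) = 4*l^2 - 12*l + 24*r^2 + r*(22*l - 8) - 16
(4) = 20*s^3 + 113*s^2 - 398*s + 120*t^3 + t^2*(-272*s - 412) + t*(-78*s^2 + 660*s + 468) - 176
(5) = -2*a^3 + 35*a^2 - 98*a - 495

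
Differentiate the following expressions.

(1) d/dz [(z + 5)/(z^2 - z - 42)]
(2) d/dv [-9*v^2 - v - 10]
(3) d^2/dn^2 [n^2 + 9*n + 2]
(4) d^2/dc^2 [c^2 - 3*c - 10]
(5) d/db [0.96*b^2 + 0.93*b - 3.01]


(1) = (z^2 - z - (z + 5)*(2*z - 1) - 42)/(-z^2 + z + 42)^2
(2) = -18*v - 1
(3) = 2
(4) = 2
(5) = 1.92*b + 0.93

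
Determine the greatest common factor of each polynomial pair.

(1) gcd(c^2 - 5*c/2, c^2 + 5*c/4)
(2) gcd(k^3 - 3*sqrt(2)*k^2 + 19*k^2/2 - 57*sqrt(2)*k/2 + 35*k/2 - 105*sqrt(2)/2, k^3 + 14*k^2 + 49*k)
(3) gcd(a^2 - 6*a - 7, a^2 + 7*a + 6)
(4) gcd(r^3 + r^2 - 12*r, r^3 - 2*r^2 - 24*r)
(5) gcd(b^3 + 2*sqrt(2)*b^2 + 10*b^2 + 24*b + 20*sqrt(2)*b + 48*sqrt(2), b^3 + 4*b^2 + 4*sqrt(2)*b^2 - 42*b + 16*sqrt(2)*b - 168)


(1) = c
(2) = k + 7
(3) = a + 1
(4) = r^2 + 4*r
(5) = gcd((b + 4)*(b + 6)*(b + 2*sqrt(2)), (b + 4)*(b - 3*sqrt(2))*(b + 7*sqrt(2))) = b + 4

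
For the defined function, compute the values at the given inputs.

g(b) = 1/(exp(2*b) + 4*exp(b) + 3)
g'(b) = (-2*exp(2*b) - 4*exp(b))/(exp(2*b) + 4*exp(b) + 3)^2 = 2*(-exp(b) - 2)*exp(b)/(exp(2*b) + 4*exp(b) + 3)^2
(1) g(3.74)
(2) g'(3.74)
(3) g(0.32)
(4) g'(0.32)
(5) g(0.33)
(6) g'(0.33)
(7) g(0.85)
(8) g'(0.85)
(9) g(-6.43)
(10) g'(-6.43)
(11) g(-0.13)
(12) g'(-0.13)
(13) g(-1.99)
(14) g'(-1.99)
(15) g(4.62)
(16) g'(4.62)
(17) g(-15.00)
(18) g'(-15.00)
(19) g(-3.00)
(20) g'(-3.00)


(1) = 0.00
(2) = -0.00
(3) = 0.10
(4) = -0.09
(5) = 0.10
(6) = -0.09
(7) = 0.06
(8) = -0.06
(9) = 0.33
(10) = -0.00
(11) = 0.14
(12) = -0.10
(13) = 0.28
(14) = -0.05
(15) = 0.00
(16) = -0.00
(17) = 0.33
(18) = -0.00
(19) = 0.31
(20) = -0.02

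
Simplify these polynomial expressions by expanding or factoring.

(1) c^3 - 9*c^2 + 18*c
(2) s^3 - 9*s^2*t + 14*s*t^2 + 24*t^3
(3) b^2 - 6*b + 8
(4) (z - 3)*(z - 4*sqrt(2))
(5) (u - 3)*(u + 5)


(1) = c*(c - 6)*(c - 3)
(2) = (s - 6*t)*(s - 4*t)*(s + t)
(3) = (b - 4)*(b - 2)
(4) = z^2 - 4*sqrt(2)*z - 3*z + 12*sqrt(2)
(5) = u^2 + 2*u - 15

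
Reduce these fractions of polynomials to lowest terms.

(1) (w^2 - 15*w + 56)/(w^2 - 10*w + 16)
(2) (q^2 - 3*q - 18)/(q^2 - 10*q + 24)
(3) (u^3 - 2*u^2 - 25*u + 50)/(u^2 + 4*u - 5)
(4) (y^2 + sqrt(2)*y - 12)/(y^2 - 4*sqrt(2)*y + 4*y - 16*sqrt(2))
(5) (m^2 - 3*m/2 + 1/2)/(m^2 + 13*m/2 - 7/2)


(1) = (w - 7)/(w - 2)
(2) = (q + 3)/(q - 4)
(3) = (u^2 - 7*u + 10)/(u - 1)
(4) = (y^2 + sqrt(2)*y - 12)/(y^2 + y*(4 - 4*sqrt(2)) - 16*sqrt(2))
(5) = (m - 1)/(m + 7)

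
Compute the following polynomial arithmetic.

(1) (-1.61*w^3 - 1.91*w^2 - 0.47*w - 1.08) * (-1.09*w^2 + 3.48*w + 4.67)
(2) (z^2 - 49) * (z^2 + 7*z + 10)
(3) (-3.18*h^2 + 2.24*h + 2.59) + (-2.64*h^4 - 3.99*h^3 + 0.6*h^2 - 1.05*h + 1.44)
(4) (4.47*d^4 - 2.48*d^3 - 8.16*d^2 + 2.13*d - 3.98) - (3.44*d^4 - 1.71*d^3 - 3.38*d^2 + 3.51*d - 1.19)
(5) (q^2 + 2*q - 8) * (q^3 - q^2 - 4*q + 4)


(1) = 1.7549*w^5 - 3.5209*w^4 - 13.6532*w^3 - 9.3781*w^2 - 5.9533*w - 5.0436
(2) = z^4 + 7*z^3 - 39*z^2 - 343*z - 490
(3) = -2.64*h^4 - 3.99*h^3 - 2.58*h^2 + 1.19*h + 4.03
(4) = 1.03*d^4 - 0.77*d^3 - 4.78*d^2 - 1.38*d - 2.79
(5) = q^5 + q^4 - 14*q^3 + 4*q^2 + 40*q - 32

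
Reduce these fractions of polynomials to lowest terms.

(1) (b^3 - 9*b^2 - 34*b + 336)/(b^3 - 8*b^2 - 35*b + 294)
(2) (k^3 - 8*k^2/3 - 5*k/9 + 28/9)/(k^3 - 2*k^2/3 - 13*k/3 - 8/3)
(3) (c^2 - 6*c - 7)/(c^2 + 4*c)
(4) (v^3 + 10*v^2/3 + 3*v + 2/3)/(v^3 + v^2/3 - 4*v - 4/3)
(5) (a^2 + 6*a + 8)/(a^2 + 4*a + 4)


(1) = (b - 8)/(b - 7)
(2) = (9*k^2 - 33*k + 28)/(9*k^2 - 15*k - 24)
(3) = (c^2 - 6*c - 7)/(c^2 + 4*c)
(4) = (v + 1)/(v - 2)
(5) = (a + 4)/(a + 2)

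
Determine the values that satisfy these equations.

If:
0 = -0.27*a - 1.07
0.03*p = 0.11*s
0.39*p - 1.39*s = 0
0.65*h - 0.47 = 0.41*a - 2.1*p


Then:
a = -3.96
h = -1.78
p = 0.00
s = 0.00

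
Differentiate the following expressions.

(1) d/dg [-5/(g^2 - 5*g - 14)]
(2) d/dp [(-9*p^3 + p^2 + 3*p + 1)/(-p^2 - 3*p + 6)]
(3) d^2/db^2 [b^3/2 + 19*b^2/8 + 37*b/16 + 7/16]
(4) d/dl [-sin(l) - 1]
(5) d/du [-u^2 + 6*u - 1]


(1) = 5*(2*g - 5)/(-g^2 + 5*g + 14)^2
(2) = (9*p^4 + 54*p^3 - 162*p^2 + 14*p + 21)/(p^4 + 6*p^3 - 3*p^2 - 36*p + 36)
(3) = 3*b + 19/4
(4) = -cos(l)
(5) = 6 - 2*u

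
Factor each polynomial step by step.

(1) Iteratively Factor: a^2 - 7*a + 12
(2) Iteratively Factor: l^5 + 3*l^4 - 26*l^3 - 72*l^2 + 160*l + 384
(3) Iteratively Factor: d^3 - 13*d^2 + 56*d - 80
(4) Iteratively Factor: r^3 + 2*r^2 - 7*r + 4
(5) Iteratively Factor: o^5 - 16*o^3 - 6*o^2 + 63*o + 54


(1) = (a - 3)*(a - 4)
(2) = (l + 2)*(l^4 + l^3 - 28*l^2 - 16*l + 192) = (l + 2)*(l + 4)*(l^3 - 3*l^2 - 16*l + 48) = (l - 3)*(l + 2)*(l + 4)*(l^2 - 16) = (l - 4)*(l - 3)*(l + 2)*(l + 4)*(l + 4)
(3) = (d - 4)*(d^2 - 9*d + 20) = (d - 4)^2*(d - 5)
(4) = (r - 1)*(r^2 + 3*r - 4) = (r - 1)^2*(r + 4)
(5) = (o + 3)*(o^4 - 3*o^3 - 7*o^2 + 15*o + 18) = (o - 3)*(o + 3)*(o^3 - 7*o - 6) = (o - 3)*(o + 1)*(o + 3)*(o^2 - o - 6) = (o - 3)*(o + 1)*(o + 2)*(o + 3)*(o - 3)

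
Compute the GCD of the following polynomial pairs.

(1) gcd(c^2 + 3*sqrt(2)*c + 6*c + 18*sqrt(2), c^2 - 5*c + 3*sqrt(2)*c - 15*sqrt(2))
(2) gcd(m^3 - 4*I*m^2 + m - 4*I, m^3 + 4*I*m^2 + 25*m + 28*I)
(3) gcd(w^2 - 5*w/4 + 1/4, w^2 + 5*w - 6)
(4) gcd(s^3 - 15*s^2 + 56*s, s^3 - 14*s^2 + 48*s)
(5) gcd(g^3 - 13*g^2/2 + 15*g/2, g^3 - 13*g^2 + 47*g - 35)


(1) = gcd((c + 6)*(c + 3*sqrt(2)), (c - 5)*(c + 3*sqrt(2))) = c + 3*sqrt(2)
(2) = gcd((m - 4*I)*(m - I)*(m + I), (m - 4*I)*(m + I)*(m + 7*I)) = m^2 - 3*I*m + 4
(3) = w - 1
(4) = gcd(s*(s - 8)*(s - 7), s*(s - 8)*(s - 6)) = s^2 - 8*s
(5) = gcd(g*(g - 5)*(g - 3/2), (g - 7)*(g - 5)*(g - 1)) = g - 5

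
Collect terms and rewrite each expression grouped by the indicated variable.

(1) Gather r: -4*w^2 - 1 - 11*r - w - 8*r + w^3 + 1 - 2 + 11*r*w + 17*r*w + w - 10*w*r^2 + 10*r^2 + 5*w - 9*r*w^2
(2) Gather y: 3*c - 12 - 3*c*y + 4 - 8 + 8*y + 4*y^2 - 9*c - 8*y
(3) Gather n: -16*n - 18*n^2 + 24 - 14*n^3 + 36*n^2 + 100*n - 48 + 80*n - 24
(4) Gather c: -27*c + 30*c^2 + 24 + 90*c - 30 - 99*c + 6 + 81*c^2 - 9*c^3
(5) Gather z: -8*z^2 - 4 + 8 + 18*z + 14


(1) = r^2*(10 - 10*w) + r*(-9*w^2 + 28*w - 19) + w^3 - 4*w^2 + 5*w - 2
(2) = -3*c*y - 6*c + 4*y^2 - 16
(3) = -14*n^3 + 18*n^2 + 164*n - 48
(4) = -9*c^3 + 111*c^2 - 36*c
(5) = -8*z^2 + 18*z + 18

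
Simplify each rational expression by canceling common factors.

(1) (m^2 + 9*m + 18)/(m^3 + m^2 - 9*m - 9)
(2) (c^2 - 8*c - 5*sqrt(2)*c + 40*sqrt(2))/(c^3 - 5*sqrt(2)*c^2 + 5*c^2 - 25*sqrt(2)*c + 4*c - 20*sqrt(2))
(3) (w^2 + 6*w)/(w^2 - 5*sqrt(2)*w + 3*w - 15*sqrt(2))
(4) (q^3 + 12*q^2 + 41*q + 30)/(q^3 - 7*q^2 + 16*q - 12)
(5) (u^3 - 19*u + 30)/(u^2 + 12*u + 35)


(1) = (m + 6)/(m^2 - 2*m - 3)
(2) = (c - 8)/(c^2 + 5*c + 4)
(3) = (w^2 + 6*w)/(w^2 + w*(3 - 5*sqrt(2)) - 15*sqrt(2))
(4) = (q^3 + 12*q^2 + 41*q + 30)/(q^3 - 7*q^2 + 16*q - 12)
(5) = (u^2 - 5*u + 6)/(u + 7)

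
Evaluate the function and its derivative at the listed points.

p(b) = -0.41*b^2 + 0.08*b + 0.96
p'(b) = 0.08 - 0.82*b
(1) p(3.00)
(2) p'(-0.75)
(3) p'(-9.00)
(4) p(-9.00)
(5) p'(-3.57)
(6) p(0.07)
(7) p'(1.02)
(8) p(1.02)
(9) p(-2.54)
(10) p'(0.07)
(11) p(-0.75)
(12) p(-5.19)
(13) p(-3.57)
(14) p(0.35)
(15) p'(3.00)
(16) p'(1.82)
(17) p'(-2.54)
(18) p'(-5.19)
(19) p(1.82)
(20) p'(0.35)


(1) = -2.49
(2) = 0.69
(3) = 7.46
(4) = -32.97
(5) = 3.01
(6) = 0.96
(7) = -0.76
(8) = 0.62
(9) = -1.89
(10) = 0.02
(11) = 0.67
(12) = -10.50
(13) = -4.55
(14) = 0.94
(15) = -2.38
(16) = -1.41
(17) = 2.16
(18) = 4.34
(19) = -0.25
(20) = -0.21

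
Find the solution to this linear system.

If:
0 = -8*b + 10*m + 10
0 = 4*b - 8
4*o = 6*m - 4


Then:
b = 2
m = 3/5
o = -1/10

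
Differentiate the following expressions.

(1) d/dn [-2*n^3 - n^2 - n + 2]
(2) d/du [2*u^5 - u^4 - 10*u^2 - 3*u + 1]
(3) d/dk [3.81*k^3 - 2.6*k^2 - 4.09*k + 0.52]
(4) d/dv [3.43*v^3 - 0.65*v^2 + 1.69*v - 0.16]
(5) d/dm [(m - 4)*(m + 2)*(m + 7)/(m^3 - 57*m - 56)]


(1) = -6*n^2 - 2*n - 1
(2) = 10*u^4 - 4*u^3 - 20*u - 3
(3) = 11.43*k^2 - 5.2*k - 4.09
(4) = 10.29*v^2 - 1.3*v + 1.69
(5) = 5*(-m^2 - 8)/(m^4 - 14*m^3 + 33*m^2 + 112*m + 64)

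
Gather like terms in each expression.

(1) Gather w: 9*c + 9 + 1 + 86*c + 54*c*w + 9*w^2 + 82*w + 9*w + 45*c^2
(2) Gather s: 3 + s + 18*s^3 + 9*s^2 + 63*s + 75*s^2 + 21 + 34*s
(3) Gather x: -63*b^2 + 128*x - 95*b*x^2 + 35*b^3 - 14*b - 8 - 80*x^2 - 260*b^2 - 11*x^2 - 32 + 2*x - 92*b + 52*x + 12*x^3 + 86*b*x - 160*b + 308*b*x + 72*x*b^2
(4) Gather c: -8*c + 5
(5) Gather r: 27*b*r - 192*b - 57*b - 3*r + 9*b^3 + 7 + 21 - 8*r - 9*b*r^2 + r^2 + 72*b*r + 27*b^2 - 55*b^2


(1) = 45*c^2 + 95*c + 9*w^2 + w*(54*c + 91) + 10
(2) = 18*s^3 + 84*s^2 + 98*s + 24
(3) = 35*b^3 - 323*b^2 - 266*b + 12*x^3 + x^2*(-95*b - 91) + x*(72*b^2 + 394*b + 182) - 40
(4) = 5 - 8*c
(5) = 9*b^3 - 28*b^2 - 249*b + r^2*(1 - 9*b) + r*(99*b - 11) + 28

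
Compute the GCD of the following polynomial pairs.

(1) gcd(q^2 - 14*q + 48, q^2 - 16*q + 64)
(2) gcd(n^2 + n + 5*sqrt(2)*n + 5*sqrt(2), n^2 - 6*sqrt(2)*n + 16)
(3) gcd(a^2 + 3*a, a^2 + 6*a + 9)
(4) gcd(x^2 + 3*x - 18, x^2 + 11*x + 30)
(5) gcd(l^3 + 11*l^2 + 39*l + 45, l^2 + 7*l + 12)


(1) = gcd((q - 8)*(q - 6), (q - 8)^2) = q - 8
(2) = gcd((n + 1)*(n + 5*sqrt(2)), (n - 4*sqrt(2))*(n - 2*sqrt(2))) = 1
(3) = a + 3
(4) = x + 6
(5) = gcd((l + 3)^2*(l + 5), (l + 3)*(l + 4)) = l + 3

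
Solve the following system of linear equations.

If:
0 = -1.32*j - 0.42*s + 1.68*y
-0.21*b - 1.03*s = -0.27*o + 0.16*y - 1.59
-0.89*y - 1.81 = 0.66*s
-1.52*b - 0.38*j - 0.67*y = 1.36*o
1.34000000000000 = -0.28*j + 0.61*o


Then:
b = 2.46
j = -4.56
o = 0.10
s = 1.57
y = -3.19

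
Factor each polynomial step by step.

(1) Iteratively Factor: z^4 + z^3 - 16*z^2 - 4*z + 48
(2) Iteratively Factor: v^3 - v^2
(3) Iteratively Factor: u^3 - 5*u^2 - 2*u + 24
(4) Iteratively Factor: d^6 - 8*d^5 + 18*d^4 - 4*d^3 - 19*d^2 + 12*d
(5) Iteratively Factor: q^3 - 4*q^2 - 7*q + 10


(1) = (z - 3)*(z^3 + 4*z^2 - 4*z - 16) = (z - 3)*(z - 2)*(z^2 + 6*z + 8) = (z - 3)*(z - 2)*(z + 2)*(z + 4)
(2) = (v)*(v^2 - v) = v^2*(v - 1)
(3) = (u - 3)*(u^2 - 2*u - 8) = (u - 4)*(u - 3)*(u + 2)
(4) = (d - 4)*(d^5 - 4*d^4 + 2*d^3 + 4*d^2 - 3*d) = (d - 4)*(d + 1)*(d^4 - 5*d^3 + 7*d^2 - 3*d) = (d - 4)*(d - 3)*(d + 1)*(d^3 - 2*d^2 + d) = (d - 4)*(d - 3)*(d - 1)*(d + 1)*(d^2 - d) = d*(d - 4)*(d - 3)*(d - 1)*(d + 1)*(d - 1)
(5) = (q - 5)*(q^2 + q - 2) = (q - 5)*(q + 2)*(q - 1)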